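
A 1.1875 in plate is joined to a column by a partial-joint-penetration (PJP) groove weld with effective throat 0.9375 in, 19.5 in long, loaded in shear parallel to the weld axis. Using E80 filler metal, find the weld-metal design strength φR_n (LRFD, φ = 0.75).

φR_n ≈ 658 kips

E80XX → F_EXX = 80 ksi.
Effective throat (given) t_e = 0.9375 in.
A_we = 0.9375 × 19.5 = 18.28 in².
F_nw = 0.6 F_EXX = 48 ksi.
φR_n = 0.75 × 48 × 18.28 = 658.1 kips.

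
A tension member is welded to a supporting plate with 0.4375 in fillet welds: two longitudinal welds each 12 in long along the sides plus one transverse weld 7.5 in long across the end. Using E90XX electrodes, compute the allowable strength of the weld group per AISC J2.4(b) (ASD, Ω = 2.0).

R_n/Ω ≈ 264 kip

E90XX → F_EXX = 90 ksi.
t_e = 0.707 × 0.4375 = 0.3093 in.
R_nwl = 0.6 × 90 × 0.3093 × 24 = 400.9 kip (longitudinal, 2 welds).
R_nwt = 0.6 × 90 × 0.3093 × 7.5 = 125.3 kip (transverse, base value).
(i) R_nwl + R_nwt = 526.1 kip; (ii) 0.85 R_nwl + 1.5 R_nwt = 528.6 kip.
R_n = max = 528.6 kip [governs: (ii)]; R_n/Ω = 264.3 kip.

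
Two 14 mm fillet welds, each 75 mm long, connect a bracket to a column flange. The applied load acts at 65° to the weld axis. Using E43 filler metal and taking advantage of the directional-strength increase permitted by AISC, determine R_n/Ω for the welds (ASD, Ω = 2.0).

E43XX → F_EXX = 430 MPa.
t_e = 0.707 × 14 = 9.898 mm; A_we = 9.898 × 150 = 1485 mm².
Directional factor: 1.0 + 0.5 sin^1.5(65°) = 1.431.
F_nw = 0.6 × 430 × 1.431 = 369.3 MPa.
R_n/Ω = (369.3 × 1485) / 2.0 × 10⁻³ = 274.2 kN.

R_n/Ω ≈ 274 kN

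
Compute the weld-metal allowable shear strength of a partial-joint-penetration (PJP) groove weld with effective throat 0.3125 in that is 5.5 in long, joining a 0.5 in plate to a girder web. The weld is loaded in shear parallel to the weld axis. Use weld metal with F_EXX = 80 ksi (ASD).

R_n/Ω ≈ 41.2 kips

Effective throat (given) t_e = 0.3125 in.
A_we = 0.3125 × 5.5 = 1.719 in².
F_nw = 0.6 F_EXX = 48 ksi.
R_n/Ω = (48 × 1.719) / 2.0 = 41.25 kips.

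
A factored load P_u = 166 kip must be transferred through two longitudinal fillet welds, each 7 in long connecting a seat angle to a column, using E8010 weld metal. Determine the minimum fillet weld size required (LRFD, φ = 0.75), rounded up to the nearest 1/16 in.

w = 1/2 in

E80XX → F_EXX = 80 ksi.
Total weld length L = 14 in.
Required throat t_e = P_u / (φ × 0.6 F_EXX × L) = 166 / (0.75 × 0.6 × 80 × 14) = 0.3294 in.
Required leg w = t_e / 0.707 = 0.4659 in → use 1/2 in.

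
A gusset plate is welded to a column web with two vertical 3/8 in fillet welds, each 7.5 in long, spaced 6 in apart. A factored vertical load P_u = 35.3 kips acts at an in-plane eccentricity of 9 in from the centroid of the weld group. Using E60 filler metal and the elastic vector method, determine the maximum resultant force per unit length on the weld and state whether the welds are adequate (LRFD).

f_max ≈ 9.09 kip/in; NOT adequate

E60XX → F_EXX = 60 ksi.
Total weld length L_w = 15 in. Treat welds as unit-width lines.
Polar moment about centroid: J = 2[d³/12 + d(b/2)²] = 2[7.5³/12 + 7.5×3²] = 205.3 in³.
Direct shear f_v = P/L_w = 35.3 / 15 = 2.353 kip/in (vertical).
Torsion M = P·e = 35.3 × 9 = 317.7 kip·in.
Critical point at (x, y) = (3, 3.75) from centroid. f_tx = M·y/J = 5.803 kip/in; f_ty = M·x/J = 4.642 kip/in.
Resultant f_max = √[f_tx² + (f_v + f_ty)²] = √[5.803² + (2.353 + 4.642)²] = 9.089 kip/in.
Capacity per unit length: φr_n = 0.75 × 0.6 × 60 × (0.707 × 0.375) = 7.158 kip/in.
9.089 > 7.158 → NOT adequate.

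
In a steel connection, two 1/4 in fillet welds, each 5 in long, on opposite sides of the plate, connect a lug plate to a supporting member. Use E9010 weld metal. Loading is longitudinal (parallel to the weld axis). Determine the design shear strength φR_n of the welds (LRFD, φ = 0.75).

φR_n ≈ 71.6 kips

E90XX → F_EXX = 90 ksi.
Effective throat t_e = 0.707 × 0.25 = 0.1767 in.
Total length L = 10 in; A_we = 0.1767 × 10 = 1.767 in².
F_nw = 0.6 F_EXX = 0.6 × 90 = 54 ksi.
φR_n = 0.75 × 54 × 1.767 = 71.58 kips.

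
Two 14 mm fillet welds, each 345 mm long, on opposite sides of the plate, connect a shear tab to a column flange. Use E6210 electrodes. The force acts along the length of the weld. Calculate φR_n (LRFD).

φR_n ≈ 1910 kN

E62XX → F_EXX = 620 MPa.
Effective throat t_e = 0.707 × 14 = 9.898 mm.
Total length L = 690 mm; A_we = 9.898 × 690 = 6830 mm².
F_nw = 0.6 F_EXX = 0.6 × 620 = 372 MPa.
φR_n = 0.75 × 372 × 6830 × 10⁻³ = 1905 kN.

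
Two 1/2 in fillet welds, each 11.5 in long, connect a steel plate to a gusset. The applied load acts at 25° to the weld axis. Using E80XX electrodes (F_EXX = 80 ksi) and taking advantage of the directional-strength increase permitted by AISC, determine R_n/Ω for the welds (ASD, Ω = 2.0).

R_n/Ω ≈ 222 kips

t_e = 0.707 × 0.5 = 0.3535 in; A_we = 0.3535 × 23 = 8.13 in².
Directional factor: 1.0 + 0.5 sin^1.5(25°) = 1.137.
F_nw = 0.6 × 80 × 1.137 = 54.59 ksi.
R_n/Ω = (54.59 × 8.13) / 2.0 = 221.9 kips.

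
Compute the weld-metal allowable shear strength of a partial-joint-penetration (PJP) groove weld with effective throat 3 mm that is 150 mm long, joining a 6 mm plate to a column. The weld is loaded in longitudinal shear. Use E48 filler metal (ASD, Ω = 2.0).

R_n/Ω ≈ 64.8 kN

E48XX → F_EXX = 480 MPa.
Effective throat (given) t_e = 3 mm.
A_we = 3 × 150 = 450 mm².
F_nw = 0.6 F_EXX = 288 MPa.
R_n/Ω = (288 × 450) / 2.0 × 10⁻³ = 64.8 kN.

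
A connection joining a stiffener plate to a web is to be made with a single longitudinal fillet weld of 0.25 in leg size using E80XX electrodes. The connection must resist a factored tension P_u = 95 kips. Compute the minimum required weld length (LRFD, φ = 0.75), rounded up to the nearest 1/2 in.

L = 15 in

E80XX → F_EXX = 80 ksi.
Throat t_e = 0.707 × 0.25 = 0.1767 in.
φr_n = 0.75 × 0.6 × 80 × 0.1767 = 6.363 kips/in.
L_req = P_u / φr_n = 95 / 6.363 = 14.93 in total.
Round up → use L = 15 in.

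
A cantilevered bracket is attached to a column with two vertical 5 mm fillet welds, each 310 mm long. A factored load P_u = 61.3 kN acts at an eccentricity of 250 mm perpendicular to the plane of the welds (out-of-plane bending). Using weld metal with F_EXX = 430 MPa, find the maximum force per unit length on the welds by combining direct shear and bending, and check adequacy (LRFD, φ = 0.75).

L_w = 2 × 310 = 620 mm; section modulus (unit throat) S = 2 × L²/6 = 32030 mm².
Direct shear f_v = P/L_w = 61.3×10³/620 = 98.87 N/mm.
Moment M = P × e = 61.3×10³ × 250 = 15325000 N·mm; bending f_b = M/S = 478.4 N/mm.
f_max = √(f_v² + f_b²) = √(98.87² + 478.4²) = 488.5 N/mm.
φr_n = 0.75 × 0.6 × 430 × (0.707 × 5) = 684 N/mm → adequate.

f_max ≈ 489 N/mm; adequate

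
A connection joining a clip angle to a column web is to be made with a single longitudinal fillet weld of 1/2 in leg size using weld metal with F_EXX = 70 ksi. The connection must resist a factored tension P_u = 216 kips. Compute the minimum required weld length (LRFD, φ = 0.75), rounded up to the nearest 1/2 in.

Throat t_e = 0.707 × 0.5 = 0.3535 in.
φr_n = 0.75 × 0.6 × 70 × 0.3535 = 11.14 kips/in.
L_req = P_u / φr_n = 216 / 11.14 = 19.4 in total.
Round up → use L = 19.5 in.

L = 19.5 in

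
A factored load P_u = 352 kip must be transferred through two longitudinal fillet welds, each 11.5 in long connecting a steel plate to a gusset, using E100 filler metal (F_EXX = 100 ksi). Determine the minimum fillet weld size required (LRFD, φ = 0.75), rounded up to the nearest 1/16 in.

Total weld length L = 23 in.
Required throat t_e = P_u / (φ × 0.6 F_EXX × L) = 352 / (0.75 × 0.6 × 100 × 23) = 0.3401 in.
Required leg w = t_e / 0.707 = 0.481 in → use 1/2 in.

w = 1/2 in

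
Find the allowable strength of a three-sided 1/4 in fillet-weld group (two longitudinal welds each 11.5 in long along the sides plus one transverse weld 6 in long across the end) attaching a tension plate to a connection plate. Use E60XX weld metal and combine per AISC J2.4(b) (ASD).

R_n/Ω ≈ 92.3 kips

E60XX → F_EXX = 60 ksi.
t_e = 0.707 × 0.25 = 0.1767 in.
R_nwl = 0.6 × 60 × 0.1767 × 23 = 146.3 kips (longitudinal, 2 welds).
R_nwt = 0.6 × 60 × 0.1767 × 6 = 38.18 kips (transverse, base value).
(i) R_nwl + R_nwt = 184.5 kips; (ii) 0.85 R_nwl + 1.5 R_nwt = 181.7 kips.
R_n = max = 184.5 kips [governs: (i)]; R_n/Ω = 92.26 kips.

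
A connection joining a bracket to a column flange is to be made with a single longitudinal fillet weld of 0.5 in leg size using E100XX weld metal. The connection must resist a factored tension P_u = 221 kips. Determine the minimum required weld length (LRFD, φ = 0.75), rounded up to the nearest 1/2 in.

L = 14 in

E100XX → F_EXX = 100 ksi.
Throat t_e = 0.707 × 0.5 = 0.3535 in.
φr_n = 0.75 × 0.6 × 100 × 0.3535 = 15.91 kips/in.
L_req = P_u / φr_n = 221 / 15.91 = 13.89 in total.
Round up → use L = 14 in.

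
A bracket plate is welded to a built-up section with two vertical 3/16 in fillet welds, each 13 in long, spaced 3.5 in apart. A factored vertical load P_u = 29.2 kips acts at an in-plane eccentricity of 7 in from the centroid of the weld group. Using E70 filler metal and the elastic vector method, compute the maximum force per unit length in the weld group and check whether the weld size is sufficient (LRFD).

f_max ≈ 3.55 kip/in; adequate

E70XX → F_EXX = 70 ksi.
Total weld length L_w = 26 in. Treat welds as unit-width lines.
Polar moment about centroid: J = 2[d³/12 + d(b/2)²] = 2[13³/12 + 13×1.75²] = 445.8 in³.
Direct shear f_v = P/L_w = 29.2 / 26 = 1.123 kip/in (vertical).
Torsion M = P·e = 29.2 × 7 = 204.4 kip·in.
Critical point at (x, y) = (1.75, 6.5) from centroid. f_tx = M·y/J = 2.98 kip/in; f_ty = M·x/J = 0.8024 kip/in.
Resultant f_max = √[f_tx² + (f_v + f_ty)²] = √[2.98² + (1.123 + 0.8024)²] = 3.548 kip/in.
Capacity per unit length: φr_n = 0.75 × 0.6 × 70 × (0.707 × 0.1875) = 4.176 kip/in.
3.548 ≤ 4.176 → adequate.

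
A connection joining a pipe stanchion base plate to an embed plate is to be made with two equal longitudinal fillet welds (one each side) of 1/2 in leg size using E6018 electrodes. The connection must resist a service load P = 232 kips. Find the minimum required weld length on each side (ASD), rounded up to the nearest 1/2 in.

L = 18.5 in on each side

E60XX → F_EXX = 60 ksi.
Throat t_e = 0.707 × 0.5 = 0.3535 in.
r_n/Ω = (0.6 × 60 × 0.3535) / 2.0 = 6.363 kip/in.
L_req = P / (r_n/Ω) = 232 / 6.363 = 36.46 in total.
Per side: 36.46 / 2 = 18.23 in.
Round up → use L = 18.5 in on each side.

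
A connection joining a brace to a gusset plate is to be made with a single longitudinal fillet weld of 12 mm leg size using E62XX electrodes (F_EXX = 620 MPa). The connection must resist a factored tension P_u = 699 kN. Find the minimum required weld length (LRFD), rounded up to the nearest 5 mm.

Throat t_e = 0.707 × 12 = 8.484 mm.
φr_n = 0.75 × 0.6 × 620 × 8.484 × 10⁻³ = 2.367 kN/mm.
L_req = P_u / φr_n = 699 / 2.367 = 295.3 mm total.
Round up → use L = 300 mm.

L = 300 mm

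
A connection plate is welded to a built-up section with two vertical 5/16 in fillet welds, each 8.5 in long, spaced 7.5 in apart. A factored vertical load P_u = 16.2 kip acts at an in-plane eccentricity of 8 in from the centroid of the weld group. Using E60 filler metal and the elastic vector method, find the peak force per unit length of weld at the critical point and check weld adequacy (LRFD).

E60XX → F_EXX = 60 ksi.
Total weld length L_w = 17 in. Treat welds as unit-width lines.
Polar moment about centroid: J = 2[d³/12 + d(b/2)²] = 2[8.5³/12 + 8.5×3.75²] = 341.4 in³.
Direct shear f_v = P/L_w = 16.2 / 17 = 0.9529 kip/in (vertical).
Torsion M = P·e = 16.2 × 8 = 129.6 kip·in.
Critical point at (x, y) = (3.75, 4.25) from centroid. f_tx = M·y/J = 1.613 kip/in; f_ty = M·x/J = 1.423 kip/in.
Resultant f_max = √[f_tx² + (f_v + f_ty)²] = √[1.613² + (0.9529 + 1.423)²] = 2.872 kip/in.
Capacity per unit length: φr_n = 0.75 × 0.6 × 60 × (0.707 × 0.3125) = 5.965 kip/in.
2.872 ≤ 5.965 → adequate.

f_max ≈ 2.87 kip/in; adequate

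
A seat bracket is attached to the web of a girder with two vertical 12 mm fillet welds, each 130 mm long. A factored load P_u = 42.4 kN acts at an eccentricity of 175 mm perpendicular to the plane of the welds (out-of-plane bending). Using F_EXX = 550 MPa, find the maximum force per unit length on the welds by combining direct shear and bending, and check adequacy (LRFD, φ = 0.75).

L_w = 2 × 130 = 260 mm; section modulus (unit throat) S = 2 × L²/6 = 5633 mm².
Direct shear f_v = P/L_w = 42.4×10³/260 = 163.1 N/mm.
Moment M = P × e = 42.4×10³ × 175 = 7420000 N·mm; bending f_b = M/S = 1317 N/mm.
f_max = √(f_v² + f_b²) = √(163.1² + 1317²) = 1327 N/mm.
φr_n = 0.75 × 0.6 × 550 × (0.707 × 12) = 2100 N/mm → adequate.

f_max ≈ 1330 N/mm; adequate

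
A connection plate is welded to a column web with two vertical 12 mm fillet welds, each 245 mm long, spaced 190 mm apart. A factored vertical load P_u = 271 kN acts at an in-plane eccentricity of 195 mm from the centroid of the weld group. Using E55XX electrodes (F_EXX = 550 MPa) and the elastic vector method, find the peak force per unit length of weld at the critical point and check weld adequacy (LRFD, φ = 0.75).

Total weld length L_w = 490 mm. Treat welds as unit-width lines.
Polar moment about centroid: J = 2[d³/12 + d(b/2)²] = 2[245³/12 + 245×95²] = 6873000 mm³.
Direct shear f_v = P/L_w = 271×10³ / 490 = 553.1 N/mm (vertical).
Torsion M = P·e = 271×10³ × 195 = 52845000 N·mm.
Critical point at (x, y) = (95, 122.5) from centroid. f_tx = M·y/J = 941.8 N/mm; f_ty = M·x/J = 730.4 N/mm.
Resultant f_max = √[f_tx² + (f_v + f_ty)²] = √[941.8² + (553.1 + 730.4)²] = 1592 N/mm.
Capacity per unit length: φr_n = 0.75 × 0.6 × 550 × (0.707 × 12) = 2100 N/mm.
1592 ≤ 2100 → adequate.

f_max ≈ 1590 N/mm; adequate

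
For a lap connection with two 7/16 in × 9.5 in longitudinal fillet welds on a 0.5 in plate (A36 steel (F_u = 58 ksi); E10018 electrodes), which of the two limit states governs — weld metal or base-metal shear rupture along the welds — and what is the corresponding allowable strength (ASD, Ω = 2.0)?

E100XX → F_EXX = 100 ksi.
t_e = 0.707 × 0.4375 = 0.3093 in; L = 19 in.
Weld metal: R_n/Ω = (1/2.0) × 0.6 × 100 × 0.3093 × 19 = 176.3 kips.
Base metal (shear rupture): R_n/Ω = (1/2.0) × 0.6 × 58 × 0.5 × 19 = 165.3 kips.
Governing: base-metal shear rupture.

R_n/Ω ≈ 165 kips (base-metal shear rupture governs)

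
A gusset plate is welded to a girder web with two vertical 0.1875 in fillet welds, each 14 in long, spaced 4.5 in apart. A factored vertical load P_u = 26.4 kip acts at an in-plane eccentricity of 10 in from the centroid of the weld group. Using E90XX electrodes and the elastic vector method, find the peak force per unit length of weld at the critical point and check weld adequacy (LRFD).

E90XX → F_EXX = 90 ksi.
Total weld length L_w = 28 in. Treat welds as unit-width lines.
Polar moment about centroid: J = 2[d³/12 + d(b/2)²] = 2[14³/12 + 14×2.25²] = 599.1 in³.
Direct shear f_v = P/L_w = 26.4 / 28 = 0.9429 kip/in (vertical).
Torsion M = P·e = 26.4 × 10 = 264 kip·in.
Critical point at (x, y) = (2.25, 7) from centroid. f_tx = M·y/J = 3.085 kip/in; f_ty = M·x/J = 0.9915 kip/in.
Resultant f_max = √[f_tx² + (f_v + f_ty)²] = √[3.085² + (0.9429 + 0.9915)²] = 3.641 kip/in.
Capacity per unit length: φr_n = 0.75 × 0.6 × 90 × (0.707 × 0.1875) = 5.369 kip/in.
3.641 ≤ 5.369 → adequate.

f_max ≈ 3.64 kip/in; adequate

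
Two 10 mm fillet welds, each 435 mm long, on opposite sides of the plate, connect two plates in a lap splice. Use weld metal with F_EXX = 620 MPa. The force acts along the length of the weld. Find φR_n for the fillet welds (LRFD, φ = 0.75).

Effective throat t_e = 0.707 × 10 = 7.07 mm.
Total length L = 870 mm; A_we = 7.07 × 870 = 6151 mm².
F_nw = 0.6 F_EXX = 0.6 × 620 = 372 MPa.
φR_n = 0.75 × 372 × 6151 × 10⁻³ = 1716 kN.

φR_n ≈ 1720 kN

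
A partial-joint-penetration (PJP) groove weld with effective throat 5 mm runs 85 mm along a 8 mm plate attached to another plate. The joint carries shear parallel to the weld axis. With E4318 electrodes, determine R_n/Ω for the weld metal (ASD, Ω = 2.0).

R_n/Ω ≈ 54.8 kN

E43XX → F_EXX = 430 MPa.
Effective throat (given) t_e = 5 mm.
A_we = 5 × 85 = 425 mm².
F_nw = 0.6 F_EXX = 258 MPa.
R_n/Ω = (258 × 425) / 2.0 × 10⁻³ = 54.83 kN.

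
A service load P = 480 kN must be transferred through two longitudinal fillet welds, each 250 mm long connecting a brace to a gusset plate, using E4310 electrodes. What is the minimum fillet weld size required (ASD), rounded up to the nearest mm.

w = 11 mm

E43XX → F_EXX = 430 MPa.
Total weld length L = 500 mm.
Required throat t_e = P × Ω / (0.6 F_EXX × L) = 480 × 2.0 / (0.6 × 430 × 500 × 10⁻³) = 7.442 mm.
Required leg w = t_e / 0.707 = 10.53 mm → use 11 mm.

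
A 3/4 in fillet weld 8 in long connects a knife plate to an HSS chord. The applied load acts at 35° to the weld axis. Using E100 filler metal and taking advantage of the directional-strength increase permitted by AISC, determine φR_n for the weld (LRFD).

φR_n ≈ 232 kip

E100XX → F_EXX = 100 ksi.
t_e = 0.707 × 0.75 = 0.5302 in; A_we = 0.5302 × 8 = 4.242 in².
Directional factor: 1.0 + 0.5 sin^1.5(35°) = 1.217.
F_nw = 0.6 × 100 × 1.217 = 73.03 ksi.
φR_n = 0.75 × 73.03 × 4.242 = 232.4 kip.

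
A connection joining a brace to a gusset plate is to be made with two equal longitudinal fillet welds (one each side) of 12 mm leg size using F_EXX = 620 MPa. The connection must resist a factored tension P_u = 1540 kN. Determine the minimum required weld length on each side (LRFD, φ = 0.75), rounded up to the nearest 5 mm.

L = 330 mm on each side

Throat t_e = 0.707 × 12 = 8.484 mm.
φr_n = 0.75 × 0.6 × 620 × 8.484 × 10⁻³ = 2.367 kN/mm.
L_req = P_u / φr_n = 1540 / 2.367 = 650.6 mm total.
Per side: 650.6 / 2 = 325.3 mm.
Round up → use L = 330 mm on each side.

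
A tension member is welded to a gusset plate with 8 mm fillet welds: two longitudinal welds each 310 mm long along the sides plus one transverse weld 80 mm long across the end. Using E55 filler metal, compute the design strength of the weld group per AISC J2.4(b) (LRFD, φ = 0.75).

E55XX → F_EXX = 550 MPa.
t_e = 0.707 × 8 = 5.656 mm.
R_nwl = 0.6 × 550 × 5.656 × 620 × 10⁻³ = 1157 kN (longitudinal, 2 welds).
R_nwt = 0.6 × 550 × 5.656 × 80 × 10⁻³ = 149.3 kN (transverse, base value).
(i) R_nwl + R_nwt = 1307 kN; (ii) 0.85 R_nwl + 1.5 R_nwt = 1208 kN.
R_n = max = 1307 kN [governs: (i)]; φR_n = 979.9 kN.

φR_n ≈ 980 kN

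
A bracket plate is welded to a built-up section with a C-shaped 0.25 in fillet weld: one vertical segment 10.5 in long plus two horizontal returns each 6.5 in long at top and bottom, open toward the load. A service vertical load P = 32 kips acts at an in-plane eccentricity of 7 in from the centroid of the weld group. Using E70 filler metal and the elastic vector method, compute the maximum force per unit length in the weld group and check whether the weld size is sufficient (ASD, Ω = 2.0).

f_max ≈ 3.85 kip/in; NOT adequate

E70XX → F_EXX = 70 ksi.
Total weld length L_w = 23.5 in. Treat welds as unit-width lines.
Centroid: x̄ = 2×6.5×3.25 / 23.5 = 1.798 in from the vertical weld.
Polar moment about centroid: J = I_x + I_y = [10.5³/12 + 2×6.5×5.25²] + [10.5×1.798² + 2(6.5³/12 + 6.5×1.452²)] = 561.9 in³.
Direct shear f_v = P/L_w = 32 / 23.5 = 1.362 kip/in (vertical).
Torsion M = P·e = 32 × 7 = 224 kip·in.
Critical point at (x, y) = (4.702, 5.25) from centroid. f_tx = M·y/J = 2.093 kip/in; f_ty = M·x/J = 1.874 kip/in.
Resultant f_max = √[f_tx² + (f_v + f_ty)²] = √[2.093² + (1.362 + 1.874)²] = 3.854 kip/in.
Capacity per unit length: r_n/Ω = (1/2.0) × 0.6 × 70 × (0.707 × 0.25) = 3.712 kip/in.
3.854 > 3.712 → NOT adequate.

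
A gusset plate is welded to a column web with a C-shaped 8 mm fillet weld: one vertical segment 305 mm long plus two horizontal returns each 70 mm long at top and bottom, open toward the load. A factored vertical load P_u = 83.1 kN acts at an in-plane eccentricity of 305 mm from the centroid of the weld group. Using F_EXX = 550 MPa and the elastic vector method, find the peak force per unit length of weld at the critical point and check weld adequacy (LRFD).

Total weld length L_w = 445 mm. Treat welds as unit-width lines.
Centroid: x̄ = 2×70×35 / 445 = 11.01 mm from the vertical weld.
Polar moment about centroid: J = I_x + I_y = [305³/12 + 2×70×152.5²] + [305×11.01² + 2(70³/12 + 70×23.99²)] = 5795000 mm³.
Direct shear f_v = P/L_w = 83.1×10³ / 445 = 186.7 N/mm (vertical).
Torsion M = P·e = 83.1×10³ × 305 = 25346000 N·mm.
Critical point at (x, y) = (58.99, 152.5) from centroid. f_tx = M·y/J = 667 N/mm; f_ty = M·x/J = 258 N/mm.
Resultant f_max = √[f_tx² + (f_v + f_ty)²] = √[667² + (186.7 + 258)²] = 801.7 N/mm.
Capacity per unit length: φr_n = 0.75 × 0.6 × 550 × (0.707 × 8) = 1400 N/mm.
801.7 ≤ 1400 → adequate.

f_max ≈ 802 N/mm; adequate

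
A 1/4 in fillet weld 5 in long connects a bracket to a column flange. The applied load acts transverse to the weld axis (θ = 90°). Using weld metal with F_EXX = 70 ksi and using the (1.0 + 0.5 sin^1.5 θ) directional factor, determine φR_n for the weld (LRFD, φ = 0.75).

φR_n ≈ 41.8 kip

t_e = 0.707 × 0.25 = 0.1767 in; A_we = 0.1767 × 5 = 0.8837 in².
Directional factor: 1.0 + 0.5 sin^1.5(90°) = 1.5.
F_nw = 0.6 × 70 × 1.5 = 63 ksi.
φR_n = 0.75 × 63 × 0.8837 = 41.76 kip.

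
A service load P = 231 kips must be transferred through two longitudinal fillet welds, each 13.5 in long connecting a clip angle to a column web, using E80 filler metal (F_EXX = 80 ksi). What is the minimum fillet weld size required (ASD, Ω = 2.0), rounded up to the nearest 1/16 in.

w = 9/16 in

Total weld length L = 27 in.
Required throat t_e = P × Ω / (0.6 F_EXX × L) = 231 × 2.0 / (0.6 × 80 × 27) = 0.3565 in.
Required leg w = t_e / 0.707 = 0.5042 in → use 9/16 in.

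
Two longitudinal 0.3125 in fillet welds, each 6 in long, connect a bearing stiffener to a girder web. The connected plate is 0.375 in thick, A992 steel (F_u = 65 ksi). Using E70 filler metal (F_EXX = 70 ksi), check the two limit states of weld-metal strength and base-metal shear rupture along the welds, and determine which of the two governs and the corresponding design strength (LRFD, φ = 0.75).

t_e = 0.707 × 0.3125 = 0.2209 in; L = 12 in.
Weld metal: φR_n = 0.75 × 0.6 × 70 × 0.2209 × 12 = 83.51 kips.
Base metal (shear rupture): φR_n = 0.75 × 0.6 × 65 × 0.375 × 12 = 131.6 kips.
Governing: weld metal.

φR_n ≈ 83.5 kips (weld metal governs)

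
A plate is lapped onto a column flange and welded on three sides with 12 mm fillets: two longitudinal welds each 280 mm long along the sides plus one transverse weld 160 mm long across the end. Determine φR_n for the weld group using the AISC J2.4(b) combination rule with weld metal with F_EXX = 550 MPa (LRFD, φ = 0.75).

φR_n ≈ 1510 kN

t_e = 0.707 × 12 = 8.484 mm.
R_nwl = 0.6 × 550 × 8.484 × 560 × 10⁻³ = 1568 kN (longitudinal, 2 welds).
R_nwt = 0.6 × 550 × 8.484 × 160 × 10⁻³ = 448 kN (transverse, base value).
(i) R_nwl + R_nwt = 2016 kN; (ii) 0.85 R_nwl + 1.5 R_nwt = 2005 kN.
R_n = max = 2016 kN [governs: (i)]; φR_n = 1512 kN.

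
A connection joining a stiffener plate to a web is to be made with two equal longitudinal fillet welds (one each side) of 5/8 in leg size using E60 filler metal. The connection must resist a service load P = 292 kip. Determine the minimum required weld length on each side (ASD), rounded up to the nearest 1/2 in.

L = 18.5 in on each side

E60XX → F_EXX = 60 ksi.
Throat t_e = 0.707 × 0.625 = 0.4419 in.
r_n/Ω = (0.6 × 60 × 0.4419) / 2.0 = 7.954 kip/in.
L_req = P / (r_n/Ω) = 292 / 7.954 = 36.71 in total.
Per side: 36.71 / 2 = 18.36 in.
Round up → use L = 18.5 in on each side.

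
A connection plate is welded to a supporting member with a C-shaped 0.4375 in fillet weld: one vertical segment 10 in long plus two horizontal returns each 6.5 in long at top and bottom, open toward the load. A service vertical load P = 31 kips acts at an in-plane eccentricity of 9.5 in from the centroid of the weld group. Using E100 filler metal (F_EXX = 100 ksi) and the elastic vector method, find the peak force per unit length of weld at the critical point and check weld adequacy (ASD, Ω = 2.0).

Total weld length L_w = 23 in. Treat welds as unit-width lines.
Centroid: x̄ = 2×6.5×3.25 / 23 = 1.837 in from the vertical weld.
Polar moment about centroid: J = I_x + I_y = [10³/12 + 2×6.5×5²] + [10×1.837² + 2(6.5³/12 + 6.5×1.413²)] = 513.8 in³.
Direct shear f_v = P/L_w = 31 / 23 = 1.348 kip/in (vertical).
Torsion M = P·e = 31 × 9.5 = 294.5 kip·in.
Critical point at (x, y) = (4.663, 5) from centroid. f_tx = M·y/J = 2.866 kip/in; f_ty = M·x/J = 2.673 kip/in.
Resultant f_max = √[f_tx² + (f_v + f_ty)²] = √[2.866² + (1.348 + 2.673)²] = 4.937 kip/in.
Capacity per unit length: r_n/Ω = (1/2.0) × 0.6 × 100 × (0.707 × 0.4375) = 9.279 kip/in.
4.937 ≤ 9.279 → adequate.

f_max ≈ 4.94 kip/in; adequate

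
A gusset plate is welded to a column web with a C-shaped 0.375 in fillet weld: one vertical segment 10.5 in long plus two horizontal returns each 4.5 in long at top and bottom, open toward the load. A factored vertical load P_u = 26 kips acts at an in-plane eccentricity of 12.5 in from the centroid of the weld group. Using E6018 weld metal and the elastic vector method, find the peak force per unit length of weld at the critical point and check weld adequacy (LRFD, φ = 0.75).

E60XX → F_EXX = 60 ksi.
Total weld length L_w = 19.5 in. Treat welds as unit-width lines.
Centroid: x̄ = 2×4.5×2.25 / 19.5 = 1.038 in from the vertical weld.
Polar moment about centroid: J = I_x + I_y = [10.5³/12 + 2×4.5×5.25²] + [10.5×1.038² + 2(4.5³/12 + 4.5×1.212²)] = 384.3 in³.
Direct shear f_v = P/L_w = 26 / 19.5 = 1.333 kip/in (vertical).
Torsion M = P·e = 26 × 12.5 = 325 kip·in.
Critical point at (x, y) = (3.462, 5.25) from centroid. f_tx = M·y/J = 4.44 kip/in; f_ty = M·x/J = 2.928 kip/in.
Resultant f_max = √[f_tx² + (f_v + f_ty)²] = √[4.44² + (1.333 + 2.928)²] = 6.154 kip/in.
Capacity per unit length: φr_n = 0.75 × 0.6 × 60 × (0.707 × 0.375) = 7.158 kip/in.
6.154 ≤ 7.158 → adequate.

f_max ≈ 6.15 kip/in; adequate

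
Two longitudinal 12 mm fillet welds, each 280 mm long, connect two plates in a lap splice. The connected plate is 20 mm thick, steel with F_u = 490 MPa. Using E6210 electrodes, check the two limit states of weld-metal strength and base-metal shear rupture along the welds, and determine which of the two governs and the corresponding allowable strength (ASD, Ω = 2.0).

E62XX → F_EXX = 620 MPa.
t_e = 0.707 × 12 = 8.484 mm; L = 560 mm.
Weld metal: R_n/Ω = (1/2.0) × 0.6 × 620 × 8.484 × 560 × 10⁻³ = 883.7 kN.
Base metal (shear rupture): R_n/Ω = (1/2.0) × 0.6 × 490 × 20 × 560 × 10⁻³ = 1646 kN.
Governing: weld metal.

R_n/Ω ≈ 884 kN (weld metal governs)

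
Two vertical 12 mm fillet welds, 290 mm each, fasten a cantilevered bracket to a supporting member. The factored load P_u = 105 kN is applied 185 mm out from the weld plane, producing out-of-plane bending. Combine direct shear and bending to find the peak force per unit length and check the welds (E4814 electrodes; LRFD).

f_max ≈ 716 N/mm; adequate

E48XX → F_EXX = 480 MPa.
L_w = 2 × 290 = 580 mm; section modulus (unit throat) S = 2 × L²/6 = 28030 mm².
Direct shear f_v = P/L_w = 105×10³/580 = 181 N/mm.
Moment M = P × e = 105×10³ × 185 = 19425000 N·mm; bending f_b = M/S = 692.9 N/mm.
f_max = √(f_v² + f_b²) = √(181² + 692.9²) = 716.2 N/mm.
φr_n = 0.75 × 0.6 × 480 × (0.707 × 12) = 1833 N/mm → adequate.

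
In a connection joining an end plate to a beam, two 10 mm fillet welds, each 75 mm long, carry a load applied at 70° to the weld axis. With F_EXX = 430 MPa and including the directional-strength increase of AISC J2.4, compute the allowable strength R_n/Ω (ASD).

t_e = 0.707 × 10 = 7.07 mm; A_we = 7.07 × 150 = 1060 mm².
Directional factor: 1.0 + 0.5 sin^1.5(70°) = 1.455.
F_nw = 0.6 × 430 × 1.455 = 375.5 MPa.
R_n/Ω = (375.5 × 1060) / 2.0 × 10⁻³ = 199.1 kN.

R_n/Ω ≈ 199 kN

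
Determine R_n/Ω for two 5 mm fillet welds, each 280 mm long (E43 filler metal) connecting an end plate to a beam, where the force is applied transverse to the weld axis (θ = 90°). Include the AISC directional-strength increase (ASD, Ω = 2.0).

R_n/Ω ≈ 383 kN

E43XX → F_EXX = 430 MPa.
t_e = 0.707 × 5 = 3.535 mm; A_we = 3.535 × 560 = 1980 mm².
Directional factor: 1.0 + 0.5 sin^1.5(90°) = 1.5.
F_nw = 0.6 × 430 × 1.5 = 387 MPa.
R_n/Ω = (387 × 1980) / 2.0 × 10⁻³ = 383.1 kN.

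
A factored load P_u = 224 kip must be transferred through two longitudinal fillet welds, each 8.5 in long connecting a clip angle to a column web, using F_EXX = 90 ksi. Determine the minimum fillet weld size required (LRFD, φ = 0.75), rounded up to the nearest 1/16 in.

w = 1/2 in

Total weld length L = 17 in.
Required throat t_e = P_u / (φ × 0.6 F_EXX × L) = 224 / (0.75 × 0.6 × 90 × 17) = 0.3253 in.
Required leg w = t_e / 0.707 = 0.4602 in → use 1/2 in.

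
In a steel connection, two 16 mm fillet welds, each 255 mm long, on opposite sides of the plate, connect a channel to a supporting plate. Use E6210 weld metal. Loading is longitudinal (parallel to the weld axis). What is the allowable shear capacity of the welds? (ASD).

R_n/Ω ≈ 1070 kN

E62XX → F_EXX = 620 MPa.
Effective throat t_e = 0.707 × 16 = 11.31 mm.
Total length L = 510 mm; A_we = 11.31 × 510 = 5769 mm².
F_nw = 0.6 F_EXX = 0.6 × 620 = 372 MPa.
R_n = 372 × 5769 × 10⁻³ = 2146 kN; R_n/Ω = 2146/2.0 = 1073 kN.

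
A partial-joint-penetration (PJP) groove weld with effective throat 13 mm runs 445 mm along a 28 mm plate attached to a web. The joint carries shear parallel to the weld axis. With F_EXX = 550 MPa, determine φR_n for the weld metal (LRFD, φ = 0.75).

φR_n ≈ 1430 kN

Effective throat (given) t_e = 13 mm.
A_we = 13 × 445 = 5785 mm².
F_nw = 0.6 F_EXX = 330 MPa.
φR_n = 0.75 × 330 × 5785 × 10⁻³ = 1432 kN.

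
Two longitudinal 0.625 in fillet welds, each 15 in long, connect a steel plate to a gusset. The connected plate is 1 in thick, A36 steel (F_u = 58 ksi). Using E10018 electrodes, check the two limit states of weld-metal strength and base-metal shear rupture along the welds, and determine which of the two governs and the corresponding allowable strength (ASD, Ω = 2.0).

E100XX → F_EXX = 100 ksi.
t_e = 0.707 × 0.625 = 0.4419 in; L = 30 in.
Weld metal: R_n/Ω = (1/2.0) × 0.6 × 100 × 0.4419 × 30 = 397.7 kip.
Base metal (shear rupture): R_n/Ω = (1/2.0) × 0.6 × 58 × 1 × 30 = 522 kip.
Governing: weld metal.

R_n/Ω ≈ 398 kip (weld metal governs)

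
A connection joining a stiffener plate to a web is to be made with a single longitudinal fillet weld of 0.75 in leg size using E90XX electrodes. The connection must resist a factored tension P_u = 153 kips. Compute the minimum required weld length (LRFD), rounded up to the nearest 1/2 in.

L = 7.5 in

E90XX → F_EXX = 90 ksi.
Throat t_e = 0.707 × 0.75 = 0.5302 in.
φr_n = 0.75 × 0.6 × 90 × 0.5302 = 21.48 kips/in.
L_req = P_u / φr_n = 153 / 21.48 = 7.125 in total.
Round up → use L = 7.5 in.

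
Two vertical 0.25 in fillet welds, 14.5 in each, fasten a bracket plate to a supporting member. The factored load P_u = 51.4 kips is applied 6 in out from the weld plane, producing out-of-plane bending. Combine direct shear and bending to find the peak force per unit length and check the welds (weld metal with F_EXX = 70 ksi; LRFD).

L_w = 2 × 14.5 = 29 in; section modulus (unit throat) S = 2 × L²/6 = 70.08 in².
Direct shear f_v = P/L_w = 51.4/29 = 1.772 kip/in.
Moment M = P × e = 51.4 × 6 = 308.4 kip·in; bending f_b = M/S = 4.4 kip/in.
f_max = √(f_v² + f_b²) = √(1.772² + 4.4²) = 4.744 kip/in.
φr_n = 0.75 × 0.6 × 70 × (0.707 × 0.25) = 5.568 kip/in → adequate.

f_max ≈ 4.74 kip/in; adequate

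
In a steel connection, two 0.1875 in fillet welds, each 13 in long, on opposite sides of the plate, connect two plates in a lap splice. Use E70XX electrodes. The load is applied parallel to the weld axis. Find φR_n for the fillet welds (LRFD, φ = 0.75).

E70XX → F_EXX = 70 ksi.
Effective throat t_e = 0.707 × 0.1875 = 0.1326 in.
Total length L = 26 in; A_we = 0.1326 × 26 = 3.447 in².
F_nw = 0.6 F_EXX = 0.6 × 70 = 42 ksi.
φR_n = 0.75 × 42 × 3.447 = 108.6 kip.

φR_n ≈ 109 kip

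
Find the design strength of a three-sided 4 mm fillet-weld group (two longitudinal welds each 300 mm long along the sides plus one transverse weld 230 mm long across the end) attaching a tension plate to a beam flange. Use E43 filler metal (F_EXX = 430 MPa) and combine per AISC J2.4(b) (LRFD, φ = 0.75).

t_e = 0.707 × 4 = 2.828 mm.
R_nwl = 0.6 × 430 × 2.828 × 600 × 10⁻³ = 437.8 kN (longitudinal, 2 welds).
R_nwt = 0.6 × 430 × 2.828 × 230 × 10⁻³ = 167.8 kN (transverse, base value).
(i) R_nwl + R_nwt = 605.6 kN; (ii) 0.85 R_nwl + 1.5 R_nwt = 623.8 kN.
R_n = max = 623.8 kN [governs: (ii)]; φR_n = 467.9 kN.

φR_n ≈ 468 kN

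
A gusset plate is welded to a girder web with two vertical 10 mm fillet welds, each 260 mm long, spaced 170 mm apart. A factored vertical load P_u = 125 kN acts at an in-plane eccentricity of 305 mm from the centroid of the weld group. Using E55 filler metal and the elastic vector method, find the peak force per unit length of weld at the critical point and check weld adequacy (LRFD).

f_max ≈ 1040 N/mm; adequate

E55XX → F_EXX = 550 MPa.
Total weld length L_w = 520 mm. Treat welds as unit-width lines.
Polar moment about centroid: J = 2[d³/12 + d(b/2)²] = 2[260³/12 + 260×85²] = 6686000 mm³.
Direct shear f_v = P/L_w = 125×10³ / 520 = 240.4 N/mm (vertical).
Torsion M = P·e = 125×10³ × 305 = 38125000 N·mm.
Critical point at (x, y) = (85, 130) from centroid. f_tx = M·y/J = 741.3 N/mm; f_ty = M·x/J = 484.7 N/mm.
Resultant f_max = √[f_tx² + (f_v + f_ty)²] = √[741.3² + (240.4 + 484.7)²] = 1037 N/mm.
Capacity per unit length: φr_n = 0.75 × 0.6 × 550 × (0.707 × 10) = 1750 N/mm.
1037 ≤ 1750 → adequate.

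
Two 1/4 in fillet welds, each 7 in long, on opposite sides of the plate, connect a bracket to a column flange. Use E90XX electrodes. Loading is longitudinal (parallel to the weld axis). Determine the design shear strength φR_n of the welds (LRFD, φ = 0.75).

φR_n ≈ 100 kips

E90XX → F_EXX = 90 ksi.
Effective throat t_e = 0.707 × 0.25 = 0.1767 in.
Total length L = 14 in; A_we = 0.1767 × 14 = 2.474 in².
F_nw = 0.6 F_EXX = 0.6 × 90 = 54 ksi.
φR_n = 0.75 × 54 × 2.474 = 100.2 kips.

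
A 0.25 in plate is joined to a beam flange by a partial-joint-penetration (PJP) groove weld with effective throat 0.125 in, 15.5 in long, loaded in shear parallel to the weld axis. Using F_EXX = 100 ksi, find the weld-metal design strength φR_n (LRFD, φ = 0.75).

Effective throat (given) t_e = 0.125 in.
A_we = 0.125 × 15.5 = 1.938 in².
F_nw = 0.6 F_EXX = 60 ksi.
φR_n = 0.75 × 60 × 1.938 = 87.19 kips.

φR_n ≈ 87.2 kips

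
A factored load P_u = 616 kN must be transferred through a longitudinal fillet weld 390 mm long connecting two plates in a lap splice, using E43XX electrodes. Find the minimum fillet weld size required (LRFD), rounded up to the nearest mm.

E43XX → F_EXX = 430 MPa.
Total weld length L = 390 mm.
Required throat t_e = P_u / (φ × 0.6 F_EXX × L) = 616 / (0.75 × 0.6 × 430 × 390 × 10⁻³) = 8.163 mm.
Required leg w = t_e / 0.707 = 11.55 mm → use 12 mm.

w = 12 mm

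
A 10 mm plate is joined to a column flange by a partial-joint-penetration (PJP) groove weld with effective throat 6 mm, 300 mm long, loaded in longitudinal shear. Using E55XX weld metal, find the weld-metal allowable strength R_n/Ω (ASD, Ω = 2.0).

R_n/Ω ≈ 297 kN

E55XX → F_EXX = 550 MPa.
Effective throat (given) t_e = 6 mm.
A_we = 6 × 300 = 1800 mm².
F_nw = 0.6 F_EXX = 330 MPa.
R_n/Ω = (330 × 1800) / 2.0 × 10⁻³ = 297 kN.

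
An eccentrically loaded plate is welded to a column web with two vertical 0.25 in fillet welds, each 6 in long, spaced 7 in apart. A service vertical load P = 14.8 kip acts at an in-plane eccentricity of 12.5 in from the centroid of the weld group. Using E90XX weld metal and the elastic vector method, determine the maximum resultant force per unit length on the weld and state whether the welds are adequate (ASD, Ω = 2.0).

f_max ≈ 5.65 kip/in; NOT adequate

E90XX → F_EXX = 90 ksi.
Total weld length L_w = 12 in. Treat welds as unit-width lines.
Polar moment about centroid: J = 2[d³/12 + d(b/2)²] = 2[6³/12 + 6×3.5²] = 183 in³.
Direct shear f_v = P/L_w = 14.8 / 12 = 1.233 kip/in (vertical).
Torsion M = P·e = 14.8 × 12.5 = 185 kip·in.
Critical point at (x, y) = (3.5, 3) from centroid. f_tx = M·y/J = 3.033 kip/in; f_ty = M·x/J = 3.538 kip/in.
Resultant f_max = √[f_tx² + (f_v + f_ty)²] = √[3.033² + (1.233 + 3.538)²] = 5.654 kip/in.
Capacity per unit length: r_n/Ω = (1/2.0) × 0.6 × 90 × (0.707 × 0.25) = 4.772 kip/in.
5.654 > 4.772 → NOT adequate.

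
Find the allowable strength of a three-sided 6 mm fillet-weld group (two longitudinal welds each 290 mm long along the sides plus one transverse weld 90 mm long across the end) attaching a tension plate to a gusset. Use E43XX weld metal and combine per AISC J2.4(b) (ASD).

R_n/Ω ≈ 367 kN

E43XX → F_EXX = 430 MPa.
t_e = 0.707 × 6 = 4.242 mm.
R_nwl = 0.6 × 430 × 4.242 × 580 × 10⁻³ = 634.8 kN (longitudinal, 2 welds).
R_nwt = 0.6 × 430 × 4.242 × 90 × 10⁻³ = 98.5 kN (transverse, base value).
(i) R_nwl + R_nwt = 733.3 kN; (ii) 0.85 R_nwl + 1.5 R_nwt = 687.3 kN.
R_n = max = 733.3 kN [governs: (i)]; R_n/Ω = 366.6 kN.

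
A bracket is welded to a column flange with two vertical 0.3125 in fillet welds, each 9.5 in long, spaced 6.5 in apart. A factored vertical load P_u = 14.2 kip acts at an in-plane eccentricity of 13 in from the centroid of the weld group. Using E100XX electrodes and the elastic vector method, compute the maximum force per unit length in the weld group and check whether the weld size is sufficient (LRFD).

E100XX → F_EXX = 100 ksi.
Total weld length L_w = 19 in. Treat welds as unit-width lines.
Polar moment about centroid: J = 2[d³/12 + d(b/2)²] = 2[9.5³/12 + 9.5×3.25²] = 343.6 in³.
Direct shear f_v = P/L_w = 14.2 / 19 = 0.7474 kip/in (vertical).
Torsion M = P·e = 14.2 × 13 = 184.6 kip·in.
Critical point at (x, y) = (3.25, 4.75) from centroid. f_tx = M·y/J = 2.552 kip/in; f_ty = M·x/J = 1.746 kip/in.
Resultant f_max = √[f_tx² + (f_v + f_ty)²] = √[2.552² + (0.7474 + 1.746)²] = 3.568 kip/in.
Capacity per unit length: φr_n = 0.75 × 0.6 × 100 × (0.707 × 0.3125) = 9.942 kip/in.
3.568 ≤ 9.942 → adequate.

f_max ≈ 3.57 kip/in; adequate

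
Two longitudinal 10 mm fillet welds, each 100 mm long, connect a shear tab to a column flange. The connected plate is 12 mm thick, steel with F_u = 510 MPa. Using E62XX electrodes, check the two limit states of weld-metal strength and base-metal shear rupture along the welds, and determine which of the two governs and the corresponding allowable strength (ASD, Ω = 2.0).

E62XX → F_EXX = 620 MPa.
t_e = 0.707 × 10 = 7.07 mm; L = 200 mm.
Weld metal: R_n/Ω = (1/2.0) × 0.6 × 620 × 7.07 × 200 × 10⁻³ = 263 kN.
Base metal (shear rupture): R_n/Ω = (1/2.0) × 0.6 × 510 × 12 × 200 × 10⁻³ = 367.2 kN.
Governing: weld metal.

R_n/Ω ≈ 263 kN (weld metal governs)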